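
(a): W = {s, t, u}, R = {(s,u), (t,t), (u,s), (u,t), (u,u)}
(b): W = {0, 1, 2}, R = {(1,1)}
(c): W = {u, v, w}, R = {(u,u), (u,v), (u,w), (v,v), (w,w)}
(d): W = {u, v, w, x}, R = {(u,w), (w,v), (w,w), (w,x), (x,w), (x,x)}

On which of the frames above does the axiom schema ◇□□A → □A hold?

(b)

The schema corresponds to a generalized confluence (Geach) condition: ∀x ∀y ∀z ((xRy ∧ xRz) → ∃w (yR²w ∧ z = w)).
(a): fails — uRt, uRs but no w with tR²w and s=w.
(b): condition met.
(c): fails — uRv, uRu but no t with vR²t and u=t.
(d): fails — wRv, wRv but no t with vR²t and v=t.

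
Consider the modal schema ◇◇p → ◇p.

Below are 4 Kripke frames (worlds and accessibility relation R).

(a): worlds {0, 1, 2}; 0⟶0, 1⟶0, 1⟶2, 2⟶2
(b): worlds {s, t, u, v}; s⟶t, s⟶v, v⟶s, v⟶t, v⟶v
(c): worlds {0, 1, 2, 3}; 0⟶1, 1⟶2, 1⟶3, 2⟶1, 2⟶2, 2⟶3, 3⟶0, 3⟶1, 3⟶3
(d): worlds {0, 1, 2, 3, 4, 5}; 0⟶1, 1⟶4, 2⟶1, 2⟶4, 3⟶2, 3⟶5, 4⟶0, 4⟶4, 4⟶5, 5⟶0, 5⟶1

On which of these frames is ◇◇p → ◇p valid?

(a)

Frame correspondent (Sahlqvist): ∀x ∀y ∀z (Rxy ∧ Ryz → Rxz) — i.e. transitivity.
(a): satisfies the condition.
(b): fails — Rsv and Rvs but not Rss.
(c): fails — R31 and R12 but not R32.
(d): fails — R32 and R21 but not R31.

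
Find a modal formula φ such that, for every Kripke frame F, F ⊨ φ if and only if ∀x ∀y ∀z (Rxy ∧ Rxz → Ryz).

◇p → □◇p

This is the Euclidean property; the standard corresponding axiom is 5: ◇p → □◇p.
Suppose ◇p→□◇p is valid. Take Rxy, Rxz and set V(p)={y}. Then ◇p at x, so □◇p at x, so ◇p at z, so some w with Rzw has p; w=y, i.e. Rzy. By symmetry of the argument, Ryz.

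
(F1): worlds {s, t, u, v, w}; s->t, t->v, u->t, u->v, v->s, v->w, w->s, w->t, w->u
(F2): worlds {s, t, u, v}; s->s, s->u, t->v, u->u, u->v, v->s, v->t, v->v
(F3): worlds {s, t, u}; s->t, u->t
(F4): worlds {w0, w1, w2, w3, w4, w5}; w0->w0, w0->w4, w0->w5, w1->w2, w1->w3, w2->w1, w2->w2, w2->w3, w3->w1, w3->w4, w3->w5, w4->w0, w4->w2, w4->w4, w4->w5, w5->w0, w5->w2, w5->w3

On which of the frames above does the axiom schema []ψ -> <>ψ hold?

Frame correspondent (Sahlqvist): forall x exists y Rxy — i.e. seriality.
(F1): holds.
(F2): holds.
(F3): fails — world t has no successor.
(F4): holds.
Valid on: (F1), (F2), (F4).

(F1), (F2), (F4)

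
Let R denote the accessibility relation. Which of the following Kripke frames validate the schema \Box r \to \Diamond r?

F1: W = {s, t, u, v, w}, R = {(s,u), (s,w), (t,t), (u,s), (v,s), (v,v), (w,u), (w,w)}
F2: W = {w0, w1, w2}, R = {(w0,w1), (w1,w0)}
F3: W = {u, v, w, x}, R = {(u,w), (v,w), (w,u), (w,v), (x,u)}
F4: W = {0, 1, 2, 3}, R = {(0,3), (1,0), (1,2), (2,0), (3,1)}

This is the axiom for seriality; its first-order frame correspondent is \forall x \exists y Rxy.
F1: holds.
F2: fails — world w2 has no successor.
F3: holds.
F4: holds.
Valid on: F1, F3, F4.

F1, F3, F4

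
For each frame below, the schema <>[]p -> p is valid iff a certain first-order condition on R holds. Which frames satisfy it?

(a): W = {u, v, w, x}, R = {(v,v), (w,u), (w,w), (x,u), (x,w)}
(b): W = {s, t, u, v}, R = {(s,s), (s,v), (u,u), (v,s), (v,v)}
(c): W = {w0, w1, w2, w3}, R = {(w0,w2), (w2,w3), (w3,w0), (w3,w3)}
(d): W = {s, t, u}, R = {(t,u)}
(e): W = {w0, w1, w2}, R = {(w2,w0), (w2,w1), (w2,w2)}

The schema corresponds to symmetry: forall x forall y (Rxy -> Ryx).
(a): fails — Rxw but not Rwx.
(b): ✓.
(c): fails — Rw0w2 but not Rw2w0.
(d): fails — Rtu but not Rut.
(e): fails — Rw2w0 but not Rw0w2.
Valid on: (b).

(b)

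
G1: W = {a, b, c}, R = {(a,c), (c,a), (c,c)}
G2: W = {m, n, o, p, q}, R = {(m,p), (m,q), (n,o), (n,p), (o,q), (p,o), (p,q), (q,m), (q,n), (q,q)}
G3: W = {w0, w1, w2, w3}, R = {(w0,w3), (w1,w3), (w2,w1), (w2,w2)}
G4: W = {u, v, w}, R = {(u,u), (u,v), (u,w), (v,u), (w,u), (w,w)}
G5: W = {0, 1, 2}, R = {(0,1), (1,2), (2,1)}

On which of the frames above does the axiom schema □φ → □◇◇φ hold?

Frame correspondent (Sahlqvist): ∀x ∀z (xRz → ∃w (xRw ∧ zR²w)) — i.e. a generalized confluence (Geach) condition.
G1: ✓.
G2: fails — nRo but no w with nRw and oR²w.
G3: fails — w0Rw3 but no w with w0Rw and w3R²w.
G4: ✓.
G5: ✓.
Valid on: G1, G4, G5.

G1, G4, G5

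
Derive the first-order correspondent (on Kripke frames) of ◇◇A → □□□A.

This is a Sahlqvist (Geach-type) schema ◇^2□^0A → □^3◇^0A.
Minimal-valuation argument: fix x; take any y with xR^2y and any z with xR^3z. Set V(A) to the set of worlds R-reachable from y in exactly 0 steps. Then □^0A holds at y, so the antecedent holds at x; validity forces ◇^0A at z, giving a w with zR^0w and yR^0w.
First-order correspondent: ∀x ∀y ∀z ((xR²y ∧ xR³z) → ∃w (y = w ∧ z = w)).

∀x ∀y ∀z ((xR²y ∧ xR³z) → ∃w (y = w ∧ z = w))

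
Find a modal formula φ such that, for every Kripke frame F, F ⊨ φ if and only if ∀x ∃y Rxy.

This is seriality; the standard corresponding axiom is D: □q → ◇q.
Suppose □q→◇q is valid. At any x set V(q)=W. Then □q at x, so ◇q at x, so x has a successor.

□q → ◇q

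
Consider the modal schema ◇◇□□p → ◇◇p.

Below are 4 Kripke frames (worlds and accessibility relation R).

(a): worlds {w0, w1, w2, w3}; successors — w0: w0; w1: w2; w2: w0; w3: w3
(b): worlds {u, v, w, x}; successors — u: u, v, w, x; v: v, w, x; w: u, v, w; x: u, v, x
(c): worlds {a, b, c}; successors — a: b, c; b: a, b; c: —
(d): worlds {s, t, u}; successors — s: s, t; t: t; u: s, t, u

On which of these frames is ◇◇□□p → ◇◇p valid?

Frame correspondent (Sahlqvist): ∀x ∀y (xR²y → ∃w (yR²w ∧ xR²w)) — i.e. a generalized confluence (Geach) condition.
(a): condition met.
(b): condition met.
(c): fails — bR²c but no w with cR²w and bR²w.
(d): condition met.

(a), (b), (d)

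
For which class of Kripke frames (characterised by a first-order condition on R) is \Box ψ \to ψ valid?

Suppose □ψ→ψ is valid. At any x set V(ψ)={w : Rxw}. Then □ψ holds at x, so ψ holds at x, i.e. Rxx.
Conversely, any frame satisfying \forall x Rxx validates the schema.
Frame condition: \forall x Rxx.

reflexivity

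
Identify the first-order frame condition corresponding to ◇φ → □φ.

partial functionality: ∀x ∀y ∀z (Rxy ∧ Rxz → y = z)

Suppose ◇φ→□φ is valid. Take Rxy, Rxz and set V(φ)={y}. Then ◇φ at x, so □φ at x, so φ at z, i.e. z=y.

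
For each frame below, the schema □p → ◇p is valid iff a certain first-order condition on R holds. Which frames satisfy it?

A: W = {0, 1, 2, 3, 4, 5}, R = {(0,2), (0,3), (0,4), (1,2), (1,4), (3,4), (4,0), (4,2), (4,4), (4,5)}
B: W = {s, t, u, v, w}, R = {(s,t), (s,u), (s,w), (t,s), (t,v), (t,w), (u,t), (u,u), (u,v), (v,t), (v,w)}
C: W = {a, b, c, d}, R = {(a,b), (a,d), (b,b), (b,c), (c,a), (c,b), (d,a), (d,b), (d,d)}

C

The schema corresponds to seriality: ∀x ∃y Rxy.
A: fails — world 2 has no successor.
B: fails — world w has no successor.
C: satisfies the condition.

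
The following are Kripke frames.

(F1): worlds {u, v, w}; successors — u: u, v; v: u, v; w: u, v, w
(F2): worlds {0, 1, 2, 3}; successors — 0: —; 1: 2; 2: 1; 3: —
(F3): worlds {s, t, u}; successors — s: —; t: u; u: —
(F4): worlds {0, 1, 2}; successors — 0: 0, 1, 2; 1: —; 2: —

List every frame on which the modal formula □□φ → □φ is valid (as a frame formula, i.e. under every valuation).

Frame correspondent (Sahlqvist): ∀x ∀y (Rxy → ∃z (Rxz ∧ Rzy)) — i.e. density.
(F1): condition met.
(F2): fails — R12 but no z with R1z and Rz2.
(F3): fails — Rtu but no z with Rtz and Rzu.
(F4): condition met.
Valid on: (F1), (F4).

(F1), (F4)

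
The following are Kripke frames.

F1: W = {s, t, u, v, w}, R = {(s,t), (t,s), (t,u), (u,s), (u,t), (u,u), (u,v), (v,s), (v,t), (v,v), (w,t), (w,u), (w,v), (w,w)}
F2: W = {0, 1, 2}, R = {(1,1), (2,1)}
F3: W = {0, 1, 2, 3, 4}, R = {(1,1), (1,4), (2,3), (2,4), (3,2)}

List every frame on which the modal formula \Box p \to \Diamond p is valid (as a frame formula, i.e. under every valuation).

This is the axiom for seriality; its first-order frame correspondent is \forall x \exists y Rxy.
F1: ✓.
F2: fails — world 0 has no successor.
F3: fails — world 0 has no successor.
Valid on: F1.

F1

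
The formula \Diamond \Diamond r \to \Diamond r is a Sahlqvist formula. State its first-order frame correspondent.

Replacing r by ¬r and contraposing gives the equivalent schema □r → □□r.
Suppose □r→□□r is valid. Take Rxy, Ryz and set V(r)={w : Rxw}. Then □r at x, so □□r at x, so □r at y, so r at z, i.e. Rxz.
Conversely, on a frame with transitivity the schema holds at every world under every valuation.
Frame condition: \forall x \forall y \forall z (Rxy \wedge Ryz \to Rxz).

transitivity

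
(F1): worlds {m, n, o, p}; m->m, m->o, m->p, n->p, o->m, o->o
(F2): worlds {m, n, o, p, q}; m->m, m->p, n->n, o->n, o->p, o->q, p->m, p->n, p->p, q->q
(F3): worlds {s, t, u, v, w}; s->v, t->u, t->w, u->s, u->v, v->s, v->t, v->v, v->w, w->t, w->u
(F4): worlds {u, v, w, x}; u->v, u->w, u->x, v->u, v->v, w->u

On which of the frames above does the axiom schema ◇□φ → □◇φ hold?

none

Frame correspondent (Sahlqvist): ∀x ∀y ∀z (Rxy ∧ Rxz → ∃w (Ryw ∧ Rzw)) — i.e. convergence.
(F1): fails — Rmo and Rmp but o and p have no common successor.
(F2): fails — Ron and Roq but n and q have no common successor.
(F3): fails — Rtw and Rtu but w and u have no common successor.
(F4): fails — Ruv and Rux but v and x have no common successor.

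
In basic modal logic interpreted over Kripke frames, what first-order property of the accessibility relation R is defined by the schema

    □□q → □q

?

Suppose □□q→□q is valid. Take Rxy and set V(q)={w : xR²w}. Then □□q at x, so □q at x, so q at y, i.e. ∃z(Rxz∧Rzy).

density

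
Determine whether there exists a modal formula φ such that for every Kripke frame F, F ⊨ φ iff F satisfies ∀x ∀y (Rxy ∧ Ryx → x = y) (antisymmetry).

Not definable by any modal formula

Modal frame validity is preserved under surjective bounded morphisms.
The 4-cycle (worlds w0,w1,w2,w3 with w0→w1→w2→w3→w0) is antisymmetric. Sending even-indexed worlds to s and odd-indexed worlds to t is a surjective bounded morphism onto the two-world frame with s↔t, which is not antisymmetric.
So the class is not modally definable.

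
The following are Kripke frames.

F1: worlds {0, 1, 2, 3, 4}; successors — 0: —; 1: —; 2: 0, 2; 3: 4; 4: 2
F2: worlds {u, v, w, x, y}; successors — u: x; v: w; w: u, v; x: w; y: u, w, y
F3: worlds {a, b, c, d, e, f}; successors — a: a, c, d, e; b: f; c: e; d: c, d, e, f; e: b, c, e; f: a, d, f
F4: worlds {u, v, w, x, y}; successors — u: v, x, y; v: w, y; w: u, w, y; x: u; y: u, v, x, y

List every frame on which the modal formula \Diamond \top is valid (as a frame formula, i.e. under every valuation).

F2, F3, F4

The schema corresponds to seriality: \forall x \exists y Rxy.
F1: fails — world 0 has no successor.
F2: ✓.
F3: ✓.
F4: ✓.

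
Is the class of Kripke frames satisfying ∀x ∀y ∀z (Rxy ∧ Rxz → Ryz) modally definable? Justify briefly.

This is a Sahlqvist condition; the 5 axiom ◇q → □◇q defines it.
Suppose ◇q→□◇q is valid. Take Rxy, Rxz and set V(q)={y}. Then ◇q at x, so □◇q at x, so ◇q at z, so some w with Rzw has q; w=y, i.e. Rzy. By symmetry of the argument, Ryz.

Yes — defined by ◇q → □◇q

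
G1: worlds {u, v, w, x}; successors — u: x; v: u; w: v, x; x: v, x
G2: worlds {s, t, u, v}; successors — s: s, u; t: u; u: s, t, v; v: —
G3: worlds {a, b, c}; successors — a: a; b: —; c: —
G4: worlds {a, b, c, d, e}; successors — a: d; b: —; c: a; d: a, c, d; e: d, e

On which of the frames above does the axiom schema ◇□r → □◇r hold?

Frame correspondent (Sahlqvist): ∀x ∀y ∀z (Rxy ∧ Rxz → ∃w (Ryw ∧ Rzw)) — i.e. convergence.
G1: fails — Rwx and Rwv but x and v have no common successor.
G2: fails — Ruv and Ruv but v and v have no common successor.
G3: holds.
G4: fails — Rdc and Rda but c and a have no common successor.

G3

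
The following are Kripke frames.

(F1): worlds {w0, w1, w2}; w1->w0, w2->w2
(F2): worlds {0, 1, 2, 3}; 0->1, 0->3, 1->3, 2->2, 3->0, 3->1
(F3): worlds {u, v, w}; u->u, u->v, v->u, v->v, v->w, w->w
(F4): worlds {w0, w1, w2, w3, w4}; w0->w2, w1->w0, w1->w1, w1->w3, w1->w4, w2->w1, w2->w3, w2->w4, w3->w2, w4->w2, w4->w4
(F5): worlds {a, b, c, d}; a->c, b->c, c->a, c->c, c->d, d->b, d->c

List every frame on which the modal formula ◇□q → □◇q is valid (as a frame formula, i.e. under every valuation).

(F5)

Frame correspondent (Sahlqvist): ∀x ∀y ∀z (Rxy ∧ Rxz → ∃w (Ryw ∧ Rzw)) — i.e. convergence.
(F1): fails — Rw1w0 and Rw1w0 but w0 and w0 have no common successor.
(F2): fails — R01 and R03 but 1 and 3 have no common successor.
(F3): fails — Rvw and Rvu but w and u have no common successor.
(F4): fails — Rw1w1 and Rw1w0 but w1 and w0 have no common successor.
(F5): satisfies the condition.
Valid on: (F5).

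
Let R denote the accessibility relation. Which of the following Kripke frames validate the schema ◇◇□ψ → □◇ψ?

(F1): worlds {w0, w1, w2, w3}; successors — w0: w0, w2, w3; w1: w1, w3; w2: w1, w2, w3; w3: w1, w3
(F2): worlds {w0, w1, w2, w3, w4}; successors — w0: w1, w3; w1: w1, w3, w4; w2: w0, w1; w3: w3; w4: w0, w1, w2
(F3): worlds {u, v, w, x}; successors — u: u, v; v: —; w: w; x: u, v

(F1)

This is the axiom for a generalized confluence (Geach) condition; its first-order frame correspondent is ∀x ∀y ∀z ((xR²y ∧ xRz) → ∃w (yRw ∧ zRw)).
(F1): satisfies the condition.
(F2): fails — w0R²w4, w0Rw3 but no w with w4Rw and w3Rw.
(F3): fails — uR²u, uRv but no t with uRt and vRt.
Valid on: (F1).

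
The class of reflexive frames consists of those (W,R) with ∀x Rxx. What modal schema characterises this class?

This is reflexivity; the standard corresponding axiom is T: □p → p.
Suppose □p→p is valid. At any x set V(p)={w : Rxw}. Then □p holds at x, so p holds at x, i.e. Rxx.

□p → p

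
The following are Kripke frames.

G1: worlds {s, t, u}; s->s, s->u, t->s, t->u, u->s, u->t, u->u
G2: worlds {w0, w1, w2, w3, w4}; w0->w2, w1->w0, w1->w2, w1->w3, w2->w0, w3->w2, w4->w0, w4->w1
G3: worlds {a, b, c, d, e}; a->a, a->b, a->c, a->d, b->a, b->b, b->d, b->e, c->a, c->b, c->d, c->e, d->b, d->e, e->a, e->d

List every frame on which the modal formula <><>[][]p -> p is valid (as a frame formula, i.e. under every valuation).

G1

The schema corresponds to a generalized confluence (Geach) condition: forall x forall y (x R^2 y -> exists w (y R^2 w & x = w)).
G1: satisfies the condition.
G2: fails — w1R²w0 but no w with w0R²w and w1=w.
G3: fails — cR²d but no w with dR²w and c=w.
Valid on: G1.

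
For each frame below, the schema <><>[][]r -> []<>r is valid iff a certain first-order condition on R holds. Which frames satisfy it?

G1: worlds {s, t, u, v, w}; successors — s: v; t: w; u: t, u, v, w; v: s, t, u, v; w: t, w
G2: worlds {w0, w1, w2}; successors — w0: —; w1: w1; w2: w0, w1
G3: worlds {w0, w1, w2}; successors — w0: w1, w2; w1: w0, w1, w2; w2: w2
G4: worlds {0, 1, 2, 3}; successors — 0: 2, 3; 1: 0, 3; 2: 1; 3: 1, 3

Frame correspondent (Sahlqvist): forall x forall y forall z ((x R^2 y & xRz) -> exists w (y R^2 w & zRw)) — i.e. a generalized confluence (Geach) condition.
G1: fails — uR²s, uRt but no w* with sR²w* and tRw*.
G2: fails — w2R²w1, w2Rw0 but no w with w1R²w and w0Rw.
G3: holds.
G4: holds.

G3, G4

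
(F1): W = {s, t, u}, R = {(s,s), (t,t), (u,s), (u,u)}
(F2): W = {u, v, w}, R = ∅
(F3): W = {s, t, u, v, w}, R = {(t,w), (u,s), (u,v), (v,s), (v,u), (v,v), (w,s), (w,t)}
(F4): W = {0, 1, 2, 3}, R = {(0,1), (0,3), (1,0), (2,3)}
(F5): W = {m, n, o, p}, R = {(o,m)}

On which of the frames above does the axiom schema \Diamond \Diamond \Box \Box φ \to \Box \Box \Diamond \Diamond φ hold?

(F1), (F2), (F5)

This is the axiom for a generalized confluence (Geach) condition; its first-order frame correspondent is \forall x \forall y \forall z ((x R^2 y \wedge x R^2 z) \to \exists w (y R^2 w \wedge z R^2 w)).
(F1): satisfies the condition.
(F2): satisfies the condition.
(F3): fails — tR²s, tR²s but no w* with sR²w* and sR²w*.
(F4): fails — 1R²1, 1R²3 but no w with 1R²w and 3R²w.
(F5): satisfies the condition.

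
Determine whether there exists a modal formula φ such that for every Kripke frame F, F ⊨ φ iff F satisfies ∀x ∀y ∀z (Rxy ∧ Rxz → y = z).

Yes, by ◇r → □r

Yes: it is partial functionality, defined by the CD schema ◇r → □r.
Suppose ◇r→□r is valid. Take Rxy, Rxz and set V(r)={y}. Then ◇r at x, so □r at x, so r at z, i.e. z=y.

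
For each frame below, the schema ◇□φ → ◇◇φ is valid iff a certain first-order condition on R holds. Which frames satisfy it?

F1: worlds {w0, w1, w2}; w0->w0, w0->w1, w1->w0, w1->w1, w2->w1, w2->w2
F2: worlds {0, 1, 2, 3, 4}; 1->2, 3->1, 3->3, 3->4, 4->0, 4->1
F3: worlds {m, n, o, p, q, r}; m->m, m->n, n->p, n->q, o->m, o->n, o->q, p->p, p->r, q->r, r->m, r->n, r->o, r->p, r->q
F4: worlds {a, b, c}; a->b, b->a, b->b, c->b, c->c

Frame correspondent (Sahlqvist): ∀x ∀y (xRy → ∃w (yRw ∧ xR²w)) — i.e. a generalized confluence (Geach) condition.
F1: satisfies the condition.
F2: fails — 1R2 but no w with 2Rw and 1R²w.
F3: satisfies the condition.
F4: satisfies the condition.

F1, F3, F4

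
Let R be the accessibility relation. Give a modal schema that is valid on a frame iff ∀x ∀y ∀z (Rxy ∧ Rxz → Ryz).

This is the Euclidean property; the standard corresponding axiom is 5: ◇p → □◇p.
Suppose ◇p→□◇p is valid. Take Rxy, Rxz and set V(p)={y}. Then ◇p at x, so □◇p at x, so ◇p at z, so some w with Rzw has p; w=y, i.e. Rzy. By symmetry of the argument, Ryz.

◇p → □◇p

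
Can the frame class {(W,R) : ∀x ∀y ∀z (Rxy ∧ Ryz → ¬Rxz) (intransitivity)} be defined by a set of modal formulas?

Not definable by any modal formula

Any modally definable frame class is closed under surjective bounded morphisms.
The 3-cycle (worlds 0,1,2 with 0→1→2→0) is intransitive. Mapping every world to a single reflexive point • is a surjective bounded morphism; the reflexive point is not intransitive (R••∧R•• but R••).
So no modal formula (or set of formulas) defines exactly the intransitive frames.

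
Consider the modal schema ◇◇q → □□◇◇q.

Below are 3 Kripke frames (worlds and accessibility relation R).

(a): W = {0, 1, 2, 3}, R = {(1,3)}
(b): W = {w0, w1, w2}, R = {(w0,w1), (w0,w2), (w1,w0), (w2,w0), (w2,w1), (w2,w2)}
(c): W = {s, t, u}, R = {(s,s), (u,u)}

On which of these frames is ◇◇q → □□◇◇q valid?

(a), (c)

Frame correspondent (Sahlqvist): ∀x ∀y ∀z ((xR²y ∧ xR²z) → ∃w (y = w ∧ zR²w)) — i.e. a generalized confluence (Geach) condition.
(a): ✓.
(b): fails — w0R²w0, w0R²w1 but no w with w0=w and w1R²w.
(c): ✓.
Valid on: (a), (c).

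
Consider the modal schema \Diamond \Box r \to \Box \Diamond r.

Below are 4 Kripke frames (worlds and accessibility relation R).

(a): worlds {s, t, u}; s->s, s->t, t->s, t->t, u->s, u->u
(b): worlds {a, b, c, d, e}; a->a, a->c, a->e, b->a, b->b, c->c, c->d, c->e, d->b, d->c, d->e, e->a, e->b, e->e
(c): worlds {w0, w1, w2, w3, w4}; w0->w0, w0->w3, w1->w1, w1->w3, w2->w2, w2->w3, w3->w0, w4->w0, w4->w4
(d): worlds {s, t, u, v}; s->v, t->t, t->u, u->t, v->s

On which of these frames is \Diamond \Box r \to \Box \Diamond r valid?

(a), (d)

Frame correspondent (Sahlqvist): \forall x \forall y \forall z (Rxy \wedge Rxz \to \exists w (Ryw \wedge Rzw)) — i.e. convergence.
(a): holds.
(b): fails — Rdc and Rdb but c and b have no common successor.
(c): fails — Rw1w1 and Rw1w3 but w1 and w3 have no common successor.
(d): holds.
Valid on: (a), (d).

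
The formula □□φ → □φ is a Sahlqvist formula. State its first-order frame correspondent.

Density

This is the C4 axiom.
It corresponds to density: ∀x ∀y (Rxy → ∃z (Rxz ∧ Rzy)).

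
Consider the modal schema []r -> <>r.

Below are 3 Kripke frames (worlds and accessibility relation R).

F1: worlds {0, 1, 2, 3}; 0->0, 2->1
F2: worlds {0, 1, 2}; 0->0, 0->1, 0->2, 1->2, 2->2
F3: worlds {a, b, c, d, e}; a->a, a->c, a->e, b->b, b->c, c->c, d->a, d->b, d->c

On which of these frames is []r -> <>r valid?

F2

The schema corresponds to seriality: forall x exists y Rxy.
F1: fails — world 1 has no successor.
F2: holds.
F3: fails — world e has no successor.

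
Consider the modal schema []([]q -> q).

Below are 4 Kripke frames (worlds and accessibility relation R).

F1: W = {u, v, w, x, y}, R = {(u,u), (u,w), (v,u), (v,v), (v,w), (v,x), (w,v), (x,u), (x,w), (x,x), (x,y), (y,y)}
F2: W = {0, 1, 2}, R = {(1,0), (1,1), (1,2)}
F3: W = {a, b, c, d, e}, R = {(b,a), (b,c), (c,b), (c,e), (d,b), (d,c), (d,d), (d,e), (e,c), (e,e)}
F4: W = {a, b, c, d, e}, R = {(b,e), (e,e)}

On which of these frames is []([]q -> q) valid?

The schema corresponds to shift-reflexivity: forall x forall y (Rxy -> Ryy).
F1: fails — Rxw but not Rww.
F2: fails — R12 but not R22.
F3: fails — Rbc but not Rcc.
F4: ✓.
Valid on: F4.

F4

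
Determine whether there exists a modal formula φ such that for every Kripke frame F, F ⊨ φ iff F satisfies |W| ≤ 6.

Modal frame validity is preserved under disjoint unions.
Any modal formula valid on each of 7 disjoint one-world frames is valid on their disjoint union (validity is preserved under disjoint unions). Each one-world frame has |W|=1≤6, but the union has |W|=7.
So no modal formula (or set of formulas) defines exactly the |W|≤6 frames.

No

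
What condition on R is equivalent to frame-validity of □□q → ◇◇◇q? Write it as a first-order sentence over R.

This is a Sahlqvist (Geach-type) schema ◇^0□^2q → □^0◇^3q.
Minimal-valuation argument: fix x; take any y with xR^0y and any z with xR^0z. Set V(q) to the set of worlds R-reachable from y in exactly 2 steps. Then □^2q holds at y, so the antecedent holds at x; validity forces ◇^3q at z, giving a w with zR^3w and yR^2w.
First-order correspondent: ∀x ∃w (xR²w ∧ xR³w).

∀x ∃w (xR²w ∧ xR³w)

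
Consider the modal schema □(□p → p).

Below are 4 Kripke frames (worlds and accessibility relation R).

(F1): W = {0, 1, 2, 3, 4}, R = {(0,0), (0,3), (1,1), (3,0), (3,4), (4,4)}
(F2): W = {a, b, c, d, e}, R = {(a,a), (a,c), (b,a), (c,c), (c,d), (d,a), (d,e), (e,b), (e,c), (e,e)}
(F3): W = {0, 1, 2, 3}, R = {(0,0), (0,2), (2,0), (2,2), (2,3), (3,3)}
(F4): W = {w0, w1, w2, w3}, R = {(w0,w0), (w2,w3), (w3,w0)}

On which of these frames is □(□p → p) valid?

(F3)

This is the axiom for shift-reflexivity; its first-order frame correspondent is ∀x ∀y (Rxy → Ryy).
(F1): fails — R03 but not R33.
(F2): fails — Rcd but not Rdd.
(F3): satisfies the condition.
(F4): fails — Rw2w3 but not Rw3w3.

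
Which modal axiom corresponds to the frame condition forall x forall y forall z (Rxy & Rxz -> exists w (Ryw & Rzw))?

◇□p → □◇p

This is convergence; the standard corresponding axiom is .2: ◇□p → □◇p.
Suppose ◇□p→□◇p is valid. Take Rxy, Rxz and set V(p)={w : Ryw}. Then □p at y so ◇□p at x, so □◇p at x, so ◇p at z, giving w with Rzw and Ryw.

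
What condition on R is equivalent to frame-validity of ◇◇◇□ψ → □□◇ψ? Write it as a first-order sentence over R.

∀x ∀y ∀z ((xR³y ∧ xR²z) → ∃w (yRw ∧ zRw))

This is a Sahlqvist (Geach-type) schema ◇^3□^1ψ → □^2◇^1ψ.
Minimal-valuation argument: fix x; take any y with xR^3y and any z with xR^2z. Set V(ψ) to the set of worlds R-reachable from y in exactly 1 step. Then □^1ψ holds at y, so the antecedent holds at x; validity forces ◇^1ψ at z, giving a w with zR^1w and yR^1w.
First-order correspondent: ∀x ∀y ∀z ((xR³y ∧ xR²z) → ∃w (yRw ∧ zRw)).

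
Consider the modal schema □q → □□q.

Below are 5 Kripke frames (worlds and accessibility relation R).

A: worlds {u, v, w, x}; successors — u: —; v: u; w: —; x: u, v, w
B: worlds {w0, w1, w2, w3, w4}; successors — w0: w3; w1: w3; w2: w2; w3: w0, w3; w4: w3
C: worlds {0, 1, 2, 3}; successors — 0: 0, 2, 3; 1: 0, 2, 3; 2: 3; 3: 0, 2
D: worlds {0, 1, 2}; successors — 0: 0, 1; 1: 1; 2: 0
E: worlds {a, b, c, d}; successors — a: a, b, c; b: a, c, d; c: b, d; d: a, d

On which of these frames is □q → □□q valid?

A

Frame correspondent (Sahlqvist): ∀x ∀y ∀z (Rxy ∧ Ryz → Rxz) — i.e. transitivity.
A: holds.
B: fails — Rw1w3 and Rw3w0 but not Rw1w0.
C: fails — R32 and R23 but not R33.
D: fails — R20 and R01 but not R21.
E: fails — Rbc and Rcb but not Rbb.
Valid on: A.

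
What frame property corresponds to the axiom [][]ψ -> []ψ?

density

Suppose □□ψ→□ψ is valid. Take Rxy and set V(ψ)={w : xR²w}. Then □□ψ at x, so □ψ at x, so ψ at y, i.e. ∃z(Rxz∧Rzy).
Conversely, on a frame with density the schema holds at every world under every valuation.
Frame condition: forall x forall y (Rxy -> exists z (Rxz & Rzy)).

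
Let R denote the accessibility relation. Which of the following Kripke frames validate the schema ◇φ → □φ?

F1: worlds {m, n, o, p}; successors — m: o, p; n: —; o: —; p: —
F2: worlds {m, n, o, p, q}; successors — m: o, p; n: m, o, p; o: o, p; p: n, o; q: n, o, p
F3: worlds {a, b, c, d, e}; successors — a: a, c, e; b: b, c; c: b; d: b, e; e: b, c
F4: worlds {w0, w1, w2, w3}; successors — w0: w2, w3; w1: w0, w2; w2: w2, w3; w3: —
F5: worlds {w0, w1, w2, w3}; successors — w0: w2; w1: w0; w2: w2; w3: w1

F5

This is the axiom for partial functionality; its first-order frame correspondent is ∀x ∀y ∀z (Rxy ∧ Rxz → y = z).
F1: fails — m sees both o and p.
F2: fails — m sees both o and p.
F3: fails — a sees both a and c.
F4: fails — w0 sees both w2 and w3.
F5: holds.
Valid on: F5.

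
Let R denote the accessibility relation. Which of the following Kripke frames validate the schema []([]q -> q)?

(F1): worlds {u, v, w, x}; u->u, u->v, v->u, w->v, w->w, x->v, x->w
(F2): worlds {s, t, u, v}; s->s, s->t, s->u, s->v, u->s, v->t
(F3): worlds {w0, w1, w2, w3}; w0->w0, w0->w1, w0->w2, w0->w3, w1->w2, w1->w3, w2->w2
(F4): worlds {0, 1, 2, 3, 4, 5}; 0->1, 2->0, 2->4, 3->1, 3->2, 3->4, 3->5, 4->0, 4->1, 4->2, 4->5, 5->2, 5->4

none

Frame correspondent (Sahlqvist): forall x forall y (Rxy -> Ryy) — i.e. shift-reflexivity.
(F1): fails — Ruv but not Rvv.
(F2): fails — Rvt but not Rtt.
(F3): fails — Rw1w3 but not Rw3w3.
(F4): fails — R34 but not R44.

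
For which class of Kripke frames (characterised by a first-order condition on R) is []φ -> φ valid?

Suppose □φ→φ is valid. At any x set V(φ)={w : Rxw}. Then □φ holds at x, so φ holds at x, i.e. Rxx.

reflexivity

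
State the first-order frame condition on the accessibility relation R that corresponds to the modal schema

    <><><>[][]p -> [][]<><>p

forall x forall y forall z ((x R^3 y & x R^2 z) -> exists w (y R^2 w & z R^2 w))

This is a Sahlqvist (Geach-type) schema ◇^3□^2p → □^2◇^2p.
Minimal-valuation argument: fix x; take any y with xR^3y and any z with xR^2z. Set V(p) to the set of worlds R-reachable from y in exactly 2 steps. Then □^2p holds at y, so the antecedent holds at x; validity forces ◇^2p at z, giving a w with zR^2w and yR^2w.
First-order correspondent: forall x forall y forall z ((x R^3 y & x R^2 z) -> exists w (y R^2 w & z R^2 w)).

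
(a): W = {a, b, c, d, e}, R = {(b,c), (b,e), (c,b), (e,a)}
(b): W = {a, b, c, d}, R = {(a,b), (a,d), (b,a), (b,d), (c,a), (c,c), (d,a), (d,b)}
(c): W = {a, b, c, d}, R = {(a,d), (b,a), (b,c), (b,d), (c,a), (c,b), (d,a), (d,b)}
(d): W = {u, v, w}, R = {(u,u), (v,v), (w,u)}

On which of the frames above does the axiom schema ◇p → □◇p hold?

The schema corresponds to the Euclidean property: ∀x ∀y ∀z (Rxy ∧ Rxz → Ryz).
(a): fails — Rbc and Rbc but not Rcc.
(b): fails — Rab and Rab but not Rbb.
(c): fails — Rad and Rad but not Rdd.
(d): holds.
Valid on: (d).

(d)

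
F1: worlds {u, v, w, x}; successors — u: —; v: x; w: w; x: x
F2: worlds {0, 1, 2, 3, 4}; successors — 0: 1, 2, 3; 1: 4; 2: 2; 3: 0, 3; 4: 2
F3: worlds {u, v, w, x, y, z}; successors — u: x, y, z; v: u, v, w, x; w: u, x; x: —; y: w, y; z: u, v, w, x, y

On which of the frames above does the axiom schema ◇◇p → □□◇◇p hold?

F1

This is the axiom for a generalized confluence (Geach) condition; its first-order frame correspondent is ∀x ∀y ∀z ((xR²y ∧ xR²z) → ∃w (y = w ∧ zR²w)).
F1: satisfies the condition.
F2: fails — 0R²0, 0R²2 but no w with 0=w and 2R²w.
F3: fails — uR²u, uR²w but no t with u=t and wR²t.
Valid on: F1.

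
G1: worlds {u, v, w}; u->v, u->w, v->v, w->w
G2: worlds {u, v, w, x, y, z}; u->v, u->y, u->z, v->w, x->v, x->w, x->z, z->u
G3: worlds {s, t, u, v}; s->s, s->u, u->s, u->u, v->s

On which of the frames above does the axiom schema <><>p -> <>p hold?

G1

Frame correspondent (Sahlqvist): forall x forall y (x R^2 y -> exists w (y = w & xRw)) — i.e. a generalized confluence (Geach) condition.
G1: satisfies the condition.
G2: fails — uR²u but no t with u=t and uRt.
G3: fails — vR²u but no w with u=w and vRw.
Valid on: G1.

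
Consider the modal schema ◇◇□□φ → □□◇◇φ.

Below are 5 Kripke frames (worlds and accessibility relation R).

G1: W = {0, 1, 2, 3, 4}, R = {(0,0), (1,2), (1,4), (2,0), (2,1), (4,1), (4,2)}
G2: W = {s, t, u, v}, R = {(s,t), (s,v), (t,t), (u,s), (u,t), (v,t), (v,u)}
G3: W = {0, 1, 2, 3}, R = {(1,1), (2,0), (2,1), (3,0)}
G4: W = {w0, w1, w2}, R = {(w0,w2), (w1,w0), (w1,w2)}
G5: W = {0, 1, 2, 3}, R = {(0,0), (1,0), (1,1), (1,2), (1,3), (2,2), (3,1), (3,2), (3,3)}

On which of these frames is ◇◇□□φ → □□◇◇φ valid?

G1, G2, G3

This is the axiom for a generalized confluence (Geach) condition; its first-order frame correspondent is ∀x ∀y ∀z ((xR²y ∧ xR²z) → ∃w (yR²w ∧ zR²w)).
G1: satisfies the condition.
G2: satisfies the condition.
G3: satisfies the condition.
G4: fails — w1R²w2, w1R²w2 but no w with w2R²w and w2R²w.
G5: fails — 1R²0, 1R²2 but no w with 0R²w and 2R²w.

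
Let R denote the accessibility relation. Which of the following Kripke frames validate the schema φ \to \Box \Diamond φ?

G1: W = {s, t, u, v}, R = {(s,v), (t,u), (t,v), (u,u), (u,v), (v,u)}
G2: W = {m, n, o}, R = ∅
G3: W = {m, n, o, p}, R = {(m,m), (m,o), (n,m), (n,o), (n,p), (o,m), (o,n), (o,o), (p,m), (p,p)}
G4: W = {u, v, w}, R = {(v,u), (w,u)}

G2

This is the axiom for symmetry; its first-order frame correspondent is \forall x \forall y (Rxy \to Ryx).
G1: fails — Rtv but not Rvt.
G2: condition met.
G3: fails — Rpm but not Rmp.
G4: fails — Rvu but not Ruv.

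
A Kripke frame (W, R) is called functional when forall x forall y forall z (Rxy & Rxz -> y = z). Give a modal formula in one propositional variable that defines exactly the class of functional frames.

◇p → □p

A defining formula is ◇p → □p (the CD axiom).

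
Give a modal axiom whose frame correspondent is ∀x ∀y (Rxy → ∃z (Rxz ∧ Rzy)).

□□q → □q

This is density; the standard corresponding axiom is C4: □□q → □q.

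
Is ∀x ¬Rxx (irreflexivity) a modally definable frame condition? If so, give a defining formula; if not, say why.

No — not modally definable

If a class were modally definable it would be closed under surjective bounded morphisms (Goldblatt–Thomason).
The 2-cycle (worlds w0,w1 with w0→w1→w0) is irreflexive, and the map sending every world to a single reflexive point • is a surjective bounded morphism (forth: every edge maps to (•,•); back: every world has a successor). So any modal formula valid on the 2-cycle is also valid on the reflexive point, which is not irreflexive.
Hence irreflexivity is not modally definable.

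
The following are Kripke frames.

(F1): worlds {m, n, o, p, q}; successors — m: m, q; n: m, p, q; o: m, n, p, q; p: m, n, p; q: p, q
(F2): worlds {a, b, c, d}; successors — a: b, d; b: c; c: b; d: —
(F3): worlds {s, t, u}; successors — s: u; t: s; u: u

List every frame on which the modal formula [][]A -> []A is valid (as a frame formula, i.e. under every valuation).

(F1)

Frame correspondent (Sahlqvist): forall x forall y (Rxy -> exists z (Rxz & Rzy)) — i.e. density.
(F1): condition met.
(F2): fails — Rad but no z with Raz and Rzd.
(F3): fails — Rts but no z with Rtz and Rzs.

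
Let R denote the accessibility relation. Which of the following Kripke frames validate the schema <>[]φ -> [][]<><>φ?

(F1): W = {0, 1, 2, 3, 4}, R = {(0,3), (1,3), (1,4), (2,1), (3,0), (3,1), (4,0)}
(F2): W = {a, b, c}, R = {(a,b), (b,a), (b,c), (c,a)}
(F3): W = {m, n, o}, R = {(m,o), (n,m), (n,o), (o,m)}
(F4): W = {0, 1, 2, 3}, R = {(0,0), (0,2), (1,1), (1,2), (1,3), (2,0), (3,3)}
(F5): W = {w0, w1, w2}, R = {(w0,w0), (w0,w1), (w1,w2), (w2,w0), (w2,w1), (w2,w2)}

(F1), (F5)

This is the axiom for a generalized confluence (Geach) condition; its first-order frame correspondent is forall x forall y forall z ((xRy & x R^2 z) -> exists w (yRw & z R^2 w)).
(F1): holds.
(F2): fails — aRb, aR²c but no w with bRw and cR²w.
(F3): fails — nRm, nR²m but no w with mRw and mR²w.
(F4): fails — 1R2, 1R²3 but no w with 2Rw and 3R²w.
(F5): holds.
Valid on: (F1), (F5).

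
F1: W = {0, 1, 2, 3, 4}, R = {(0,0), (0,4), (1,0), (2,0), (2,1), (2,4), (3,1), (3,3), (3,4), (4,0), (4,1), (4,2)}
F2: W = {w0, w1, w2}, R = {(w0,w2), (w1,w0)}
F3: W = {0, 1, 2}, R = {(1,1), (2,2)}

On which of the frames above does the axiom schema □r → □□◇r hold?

This is the axiom for a generalized confluence (Geach) condition; its first-order frame correspondent is ∀x ∀z (xR²z → ∃w (xRw ∧ zRw)).
F1: fails — 3R²1 but no w with 3Rw and 1Rw.
F2: fails — w1R²w2 but no w with w1Rw and w2Rw.
F3: satisfies the condition.

F3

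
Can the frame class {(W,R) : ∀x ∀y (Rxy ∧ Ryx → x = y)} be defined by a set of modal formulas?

No — not modally definable

Modal frame validity is preserved under surjective bounded morphisms.
The 8-cycle (worlds w0,w1,w2,w3,w4,w5,w6,w7 with w0→w1→w2→w3→w4→w5→w6→w7→w0) is antisymmetric. Sending even-indexed worlds to • and odd-indexed worlds to ∘ is a surjective bounded morphism onto the two-world frame with •↔∘, which is not antisymmetric.
So no modal formula (or set of formulas) defines exactly the antisymmetric frames.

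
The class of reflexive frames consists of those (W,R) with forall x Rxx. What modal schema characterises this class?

□r → r

This is reflexivity; the standard corresponding axiom is T: □r → r.
Suppose □r→r is valid. At any x set V(r)={w : Rxw}. Then □r holds at x, so r holds at x, i.e. Rxx.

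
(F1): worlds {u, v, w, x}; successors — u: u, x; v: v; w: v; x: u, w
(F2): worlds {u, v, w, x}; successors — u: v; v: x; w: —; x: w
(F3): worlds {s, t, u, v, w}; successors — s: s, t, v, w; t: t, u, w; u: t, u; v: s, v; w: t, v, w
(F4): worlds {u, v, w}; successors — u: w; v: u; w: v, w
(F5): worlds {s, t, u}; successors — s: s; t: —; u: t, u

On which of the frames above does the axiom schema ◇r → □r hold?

(F2)

Frame correspondent (Sahlqvist): ∀x ∀y ∀z (Rxy ∧ Rxz → y = z) — i.e. partial functionality.
(F1): fails — u sees both u and x.
(F2): satisfies the condition.
(F3): fails — s sees both s and t.
(F4): fails — w sees both v and w.
(F5): fails — u sees both t and u.
Valid on: (F2).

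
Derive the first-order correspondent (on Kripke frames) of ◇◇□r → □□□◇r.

∀x ∀y ∀z ((xR²y ∧ xR³z) → ∃w (yRw ∧ zRw))

This is a Sahlqvist (Geach-type) schema ◇^2□^1r → □^3◇^1r.
First-order correspondent: ∀x ∀y ∀z ((xR²y ∧ xR³z) → ∃w (yRw ∧ zRw)).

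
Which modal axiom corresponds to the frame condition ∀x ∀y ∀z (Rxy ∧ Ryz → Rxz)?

□ψ → □□ψ

This is transitivity; the standard corresponding axiom is 4: □ψ → □□ψ.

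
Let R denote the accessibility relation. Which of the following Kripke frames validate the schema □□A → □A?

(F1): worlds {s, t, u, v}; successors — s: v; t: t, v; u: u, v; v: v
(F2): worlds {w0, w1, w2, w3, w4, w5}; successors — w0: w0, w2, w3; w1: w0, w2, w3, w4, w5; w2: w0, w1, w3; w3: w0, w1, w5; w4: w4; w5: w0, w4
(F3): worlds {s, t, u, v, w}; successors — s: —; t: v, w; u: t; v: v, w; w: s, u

(F1)

Frame correspondent (Sahlqvist): ∀x ∀y (Rxy → ∃z (Rxz ∧ Rzy)) — i.e. density.
(F1): satisfies the condition.
(F2): fails — Rw3w1 but no z with Rw3z and Rzw1.
(F3): fails — Rut but no z with Ruz and Rzt.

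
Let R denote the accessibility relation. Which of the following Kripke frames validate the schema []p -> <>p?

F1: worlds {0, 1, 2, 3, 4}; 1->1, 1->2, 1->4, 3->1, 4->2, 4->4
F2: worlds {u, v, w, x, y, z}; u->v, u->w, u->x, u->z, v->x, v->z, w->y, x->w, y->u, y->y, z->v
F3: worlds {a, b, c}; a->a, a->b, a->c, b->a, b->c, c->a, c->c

Frame correspondent (Sahlqvist): forall x exists y Rxy — i.e. seriality.
F1: fails — world 0 has no successor.
F2: holds.
F3: holds.

F2, F3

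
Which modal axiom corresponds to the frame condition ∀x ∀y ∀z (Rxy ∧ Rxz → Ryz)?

This is the Euclidean property; the standard corresponding axiom is 5: ◇s → □◇s.
Suppose ◇s→□◇s is valid. Take Rxy, Rxz and set V(s)={y}. Then ◇s at x, so □◇s at x, so ◇s at z, so some w with Rzw has s; w=y, i.e. Rzy. By symmetry of the argument, Ryz.

◇s → □◇s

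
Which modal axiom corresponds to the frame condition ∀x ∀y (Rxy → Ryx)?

A defining formula is q → □◇q (the B axiom).

q → □◇q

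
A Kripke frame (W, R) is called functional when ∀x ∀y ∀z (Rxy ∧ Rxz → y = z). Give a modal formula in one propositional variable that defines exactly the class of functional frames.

This is partial functionality; the standard corresponding axiom is CD: ◇s → □s.
Suppose ◇s→□s is valid. Take Rxy, Rxz and set V(s)={y}. Then ◇s at x, so □s at x, so s at z, i.e. z=y.

◇s → □s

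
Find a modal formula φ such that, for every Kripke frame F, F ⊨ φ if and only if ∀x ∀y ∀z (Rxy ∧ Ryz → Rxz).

A defining formula is □q → □□q (the 4 axiom).
Suppose □q→□□q is valid. Take Rxy, Ryz and set V(q)={w : Rxw}. Then □q at x, so □□q at x, so □q at y, so q at z, i.e. Rxz.

□q → □□q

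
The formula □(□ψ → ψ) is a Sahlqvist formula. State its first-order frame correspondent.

This schema is the T□ axiom.
It corresponds to shift-reflexivity: ∀x ∀y (Rxy → Ryy).

shift-reflexivity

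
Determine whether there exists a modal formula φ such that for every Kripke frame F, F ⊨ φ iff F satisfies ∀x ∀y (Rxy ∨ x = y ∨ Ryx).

No — not modally definable

If a class were modally definable it would be closed under disjoint unions (Goldblatt–Thomason).
Take 3 disjoint single-world reflexive frames: each is trivially connected, but their disjoint union has 3 worlds with no edge between distinct components, so it is not connected.
So the class is not modally definable.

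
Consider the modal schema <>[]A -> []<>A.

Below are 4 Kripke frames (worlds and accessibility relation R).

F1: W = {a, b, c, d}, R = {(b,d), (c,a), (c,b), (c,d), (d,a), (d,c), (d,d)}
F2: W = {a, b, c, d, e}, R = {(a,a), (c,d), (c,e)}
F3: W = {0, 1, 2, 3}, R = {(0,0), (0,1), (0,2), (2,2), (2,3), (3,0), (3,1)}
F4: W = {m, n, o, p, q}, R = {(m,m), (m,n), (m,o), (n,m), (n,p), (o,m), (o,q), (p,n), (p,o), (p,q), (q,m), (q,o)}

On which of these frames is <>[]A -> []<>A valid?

F4

This is the axiom for convergence; its first-order frame correspondent is forall x forall y forall z (Rxy & Rxz -> exists w (Ryw & Rzw)).
F1: fails — Rcd and Rca but d and a have no common successor.
F2: fails — Rcd and Rcd but d and d have no common successor.
F3: fails — R00 and R01 but 0 and 1 have no common successor.
F4: ✓.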